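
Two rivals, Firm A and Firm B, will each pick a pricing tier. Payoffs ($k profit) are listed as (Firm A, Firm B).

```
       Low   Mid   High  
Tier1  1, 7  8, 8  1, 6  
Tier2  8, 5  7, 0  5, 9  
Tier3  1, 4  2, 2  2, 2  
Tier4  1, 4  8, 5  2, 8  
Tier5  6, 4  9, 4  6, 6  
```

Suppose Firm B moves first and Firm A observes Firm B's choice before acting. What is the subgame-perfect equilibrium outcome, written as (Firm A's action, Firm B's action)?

Solve by backward induction (Firm B leads).
- Low: BR = Tier2, leader payoff 5.
- Mid: BR = Tier5, leader payoff 4.
- High: BR = Tier5, leader payoff 6.
Firm B's induced payoffs are 5, 4, 6, so Firm B commits to High. Subgame-perfect outcome: (Tier5, High) with payoffs (6, 6).

(Tier5, High)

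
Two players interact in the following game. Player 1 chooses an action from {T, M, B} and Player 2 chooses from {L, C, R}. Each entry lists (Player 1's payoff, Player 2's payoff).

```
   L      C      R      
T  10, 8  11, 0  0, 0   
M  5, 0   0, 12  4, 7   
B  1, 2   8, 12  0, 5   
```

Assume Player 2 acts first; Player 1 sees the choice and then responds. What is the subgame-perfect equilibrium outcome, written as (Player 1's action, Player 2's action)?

Player 1 best-responds to each possible Player 2 move:
- L → Player 1 plays T (best of 10, 5, 1); Player 2 gets 8.
- C → Player 1 plays T (best of 11, 0, 8); Player 2 gets 0.
- R → Player 1 plays M (best of 0, 4, 0); Player 2 gets 7.
Among 8, 0, 7, the best is 8 at L. Subgame-perfect outcome: (T, L) with payoffs (10, 8).

(T, L)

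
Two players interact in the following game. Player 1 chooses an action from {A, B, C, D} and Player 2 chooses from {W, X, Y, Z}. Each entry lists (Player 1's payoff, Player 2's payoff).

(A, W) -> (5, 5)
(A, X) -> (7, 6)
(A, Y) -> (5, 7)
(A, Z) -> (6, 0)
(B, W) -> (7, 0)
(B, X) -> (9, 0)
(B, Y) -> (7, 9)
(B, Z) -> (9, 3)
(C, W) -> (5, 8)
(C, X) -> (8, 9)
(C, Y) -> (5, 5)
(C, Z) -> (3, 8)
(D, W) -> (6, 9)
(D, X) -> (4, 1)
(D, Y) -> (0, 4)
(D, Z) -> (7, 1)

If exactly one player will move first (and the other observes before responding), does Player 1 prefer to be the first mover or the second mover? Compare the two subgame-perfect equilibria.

first

If Player 1 leads: Player 2's best replies are A→Y, B→Y, C→X, D→W; Player 1's induced payoffs 5, 7, 8, 6; outcome (C, X), payoffs (8, 9).
If Player 2 leads: Player 1's best replies are W→B, X→B, Y→B, Z→B; Player 2's induced payoffs 0, 0, 9, 3; outcome (B, Y), payoffs (7, 9).
Player 1 gets 8 moving first and 7 moving second, so Player 1 prefers to move first.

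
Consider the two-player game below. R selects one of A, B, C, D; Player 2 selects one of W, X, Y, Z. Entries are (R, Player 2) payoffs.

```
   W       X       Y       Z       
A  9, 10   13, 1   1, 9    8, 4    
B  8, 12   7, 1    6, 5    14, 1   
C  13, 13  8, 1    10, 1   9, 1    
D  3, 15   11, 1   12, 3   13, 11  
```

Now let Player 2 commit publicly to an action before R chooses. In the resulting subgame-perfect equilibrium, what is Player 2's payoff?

13

R best-responds to each possible Player 2 move:
- W: BR = C, leader payoff 13.
- X: BR = A, leader payoff 1.
- Y: BR = D, leader payoff 3.
- Z: BR = B, leader payoff 1.
Maximizing over 13, 1, 3, 1, Player 2 chooses W. Subgame-perfect outcome: (C, W) with payoffs (13, 13).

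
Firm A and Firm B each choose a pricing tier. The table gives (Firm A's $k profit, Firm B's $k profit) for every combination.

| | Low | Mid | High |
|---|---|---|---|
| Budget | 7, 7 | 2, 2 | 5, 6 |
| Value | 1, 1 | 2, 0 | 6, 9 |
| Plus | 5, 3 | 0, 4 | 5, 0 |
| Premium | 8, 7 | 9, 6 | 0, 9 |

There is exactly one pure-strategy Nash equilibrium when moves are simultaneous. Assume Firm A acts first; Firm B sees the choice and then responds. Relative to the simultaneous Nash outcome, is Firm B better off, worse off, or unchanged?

Solve by backward induction (Firm A leads).
- Budget → Firm B plays Low (best of 7, 2, 6); Firm A gets 7.
- Value → Firm B plays High (best of 1, 0, 9); Firm A gets 6.
- Plus → Firm B plays Mid (best of 3, 4, 0); Firm A gets 0.
- Premium → Firm B plays High (best of 7, 6, 9); Firm A gets 0.
Among 7, 6, 0, 0, the best is 7 at Budget. Subgame-perfect outcome: (Budget, Low) with payoffs (7, 7).
For the simultaneous game, intersect best replies.
Firm A's best replies: Low→Premium; Mid→Premium; High→Value.
Firm B's best replies: Budget→Low; Value→High; Plus→Mid; Premium→High.
Only (Value, High) has each player best-responding; Nash payoffs (6, 9).
Firm B earns 7 sequentially versus 9 at the Nash outcome: worse off.

worse off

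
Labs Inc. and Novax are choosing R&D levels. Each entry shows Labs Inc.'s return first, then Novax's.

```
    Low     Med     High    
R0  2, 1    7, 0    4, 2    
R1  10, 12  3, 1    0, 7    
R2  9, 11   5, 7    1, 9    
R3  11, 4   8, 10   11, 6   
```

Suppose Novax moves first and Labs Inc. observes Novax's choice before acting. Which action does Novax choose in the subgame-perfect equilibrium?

Med

Backward induction with Novax moving first.
- Low: Labs Inc. compares 2, 10, 9, 11 and picks R3; Novax would get 4.
- Med: Labs Inc. compares 7, 3, 5, 8 and picks R3; Novax would get 10.
- High: Labs Inc. compares 4, 0, 1, 11 and picks R3; Novax would get 6.
Maximizing over 4, 10, 6, Novax chooses Med. Subgame-perfect outcome: (R3, Med) with payoffs (8, 10).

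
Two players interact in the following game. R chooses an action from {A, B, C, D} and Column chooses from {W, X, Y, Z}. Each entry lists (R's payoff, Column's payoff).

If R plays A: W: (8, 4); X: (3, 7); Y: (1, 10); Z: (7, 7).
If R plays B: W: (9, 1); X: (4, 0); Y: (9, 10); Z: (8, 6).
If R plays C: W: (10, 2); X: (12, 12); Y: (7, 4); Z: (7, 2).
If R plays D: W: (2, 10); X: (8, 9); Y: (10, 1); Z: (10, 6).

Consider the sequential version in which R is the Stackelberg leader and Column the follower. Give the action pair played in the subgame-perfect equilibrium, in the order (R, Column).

Solve by backward induction (R leads).
- A: BR = Y, leader payoff 1.
- B: BR = Y, leader payoff 9.
- C: BR = X, leader payoff 12.
- D: BR = W, leader payoff 2.
R's induced payoffs are 1, 9, 12, 2, so R commits to C. Subgame-perfect outcome: (C, X) with payoffs (12, 12).

(C, X)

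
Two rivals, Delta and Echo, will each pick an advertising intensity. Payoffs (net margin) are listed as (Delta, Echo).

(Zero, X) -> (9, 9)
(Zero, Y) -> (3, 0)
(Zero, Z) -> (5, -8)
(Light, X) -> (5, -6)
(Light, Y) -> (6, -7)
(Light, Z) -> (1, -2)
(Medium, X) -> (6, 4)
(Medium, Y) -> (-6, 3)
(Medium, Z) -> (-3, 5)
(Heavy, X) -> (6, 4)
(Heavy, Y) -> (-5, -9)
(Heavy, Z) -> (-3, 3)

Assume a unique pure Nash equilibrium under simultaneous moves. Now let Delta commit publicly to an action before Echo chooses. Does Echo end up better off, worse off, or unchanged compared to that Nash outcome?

Backward induction with Delta moving first.
- Zero: BR = X, leader payoff 9.
- Light: BR = Z, leader payoff 1.
- Medium: BR = Z, leader payoff -3.
- Heavy: BR = X, leader payoff 6.
Delta's induced payoffs are 9, 1, -3, 6, so Delta commits to Zero. Subgame-perfect outcome: (Zero, X) with payoffs (9, 9).
Now find the simultaneous Nash equilibrium.
Delta's best replies: X→Zero; Y→Light; Z→Zero.
Echo's best replies: Zero→X; Light→Z; Medium→Z; Heavy→X.
Only (Zero, X) has each player best-responding; Nash payoffs (9, 9).
Echo earns 9 sequentially versus 9 at the Nash outcome: unchanged.

unchanged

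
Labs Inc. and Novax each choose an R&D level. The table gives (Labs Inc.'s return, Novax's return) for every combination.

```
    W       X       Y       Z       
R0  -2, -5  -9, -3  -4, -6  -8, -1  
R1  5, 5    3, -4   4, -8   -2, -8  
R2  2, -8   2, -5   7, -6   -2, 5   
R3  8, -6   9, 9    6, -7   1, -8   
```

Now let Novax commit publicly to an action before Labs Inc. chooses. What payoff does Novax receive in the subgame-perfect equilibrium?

Labs Inc. best-responds to each possible Novax move:
- W: Labs Inc. compares -2, 5, 2, 8 and picks R3; Novax would get -6.
- X: Labs Inc. compares -9, 3, 2, 9 and picks R3; Novax would get 9.
- Y: Labs Inc. compares -4, 4, 7, 6 and picks R2; Novax would get -6.
- Z: Labs Inc. compares -8, -2, -2, 1 and picks R3; Novax would get -8.
Maximizing over -6, 9, -6, -8, Novax chooses X. Subgame-perfect outcome: (R3, X) with payoffs (9, 9).

9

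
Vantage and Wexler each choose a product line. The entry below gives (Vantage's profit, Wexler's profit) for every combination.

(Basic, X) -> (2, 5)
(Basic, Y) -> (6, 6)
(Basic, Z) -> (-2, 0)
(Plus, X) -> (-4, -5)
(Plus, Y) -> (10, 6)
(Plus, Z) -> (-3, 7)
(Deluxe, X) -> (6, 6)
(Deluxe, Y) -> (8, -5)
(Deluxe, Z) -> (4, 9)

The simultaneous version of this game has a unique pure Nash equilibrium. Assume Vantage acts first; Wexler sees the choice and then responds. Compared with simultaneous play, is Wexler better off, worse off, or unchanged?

worse off

Wexler best-responds to each possible Vantage move:
- Basic: BR = Y, leader payoff 6.
- Plus: BR = Z, leader payoff -3.
- Deluxe: BR = Z, leader payoff 4.
Maximizing over 6, -3, 4, Vantage chooses Basic. Subgame-perfect outcome: (Basic, Y) with payoffs (6, 6).
For the simultaneous game, intersect best replies.
Vantage's best replies: X→Deluxe; Y→Plus; Z→Deluxe.
Wexler's best replies: Basic→Y; Plus→Z; Deluxe→Z.
Only (Deluxe, Z) has each player best-responding; Nash payoffs (4, 9).
Wexler earns 6 sequentially versus 9 at the Nash outcome: worse off.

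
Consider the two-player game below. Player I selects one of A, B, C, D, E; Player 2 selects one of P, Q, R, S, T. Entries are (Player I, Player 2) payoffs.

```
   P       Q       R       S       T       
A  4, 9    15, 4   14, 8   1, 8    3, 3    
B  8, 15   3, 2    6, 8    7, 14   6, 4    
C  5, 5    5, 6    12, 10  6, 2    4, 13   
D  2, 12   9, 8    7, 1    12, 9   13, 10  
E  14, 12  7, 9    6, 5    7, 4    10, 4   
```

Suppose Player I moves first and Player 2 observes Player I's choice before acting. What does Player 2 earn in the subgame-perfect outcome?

12

Player 2 best-responds to each possible Player I move:
- A: Player 2 compares 9, 4, 8, 8, 3 and picks P; Player I would get 4.
- B: Player 2 compares 15, 2, 8, 14, 4 and picks P; Player I would get 8.
- C: Player 2 compares 5, 6, 10, 2, 13 and picks T; Player I would get 4.
- D: Player 2 compares 12, 8, 1, 9, 10 and picks P; Player I would get 2.
- E: Player 2 compares 12, 9, 5, 4, 4 and picks P; Player I would get 14.
Maximizing over 4, 8, 4, 2, 14, Player I chooses E. Subgame-perfect outcome: (E, P) with payoffs (14, 12).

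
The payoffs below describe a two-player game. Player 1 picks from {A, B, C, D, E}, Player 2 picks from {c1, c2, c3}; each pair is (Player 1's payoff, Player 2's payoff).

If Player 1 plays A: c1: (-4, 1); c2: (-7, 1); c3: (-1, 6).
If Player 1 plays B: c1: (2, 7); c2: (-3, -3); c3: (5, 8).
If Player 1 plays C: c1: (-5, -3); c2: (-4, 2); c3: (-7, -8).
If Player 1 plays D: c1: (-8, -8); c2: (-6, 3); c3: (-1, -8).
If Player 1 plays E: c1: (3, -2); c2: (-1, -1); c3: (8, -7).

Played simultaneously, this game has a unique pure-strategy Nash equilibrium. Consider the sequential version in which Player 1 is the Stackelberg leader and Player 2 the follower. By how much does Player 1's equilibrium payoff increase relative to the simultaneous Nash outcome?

6

Player 2 best-responds to each possible Player 1 move:
- A → Player 2 plays c3 (best of 1, 1, 6); Player 1 gets -1.
- B → Player 2 plays c3 (best of 7, -3, 8); Player 1 gets 5.
- C → Player 2 plays c2 (best of -3, 2, -8); Player 1 gets -4.
- D → Player 2 plays c2 (best of -8, 3, -8); Player 1 gets -6.
- E → Player 2 plays c2 (best of -2, -1, -7); Player 1 gets -1.
Among -1, 5, -4, -6, -1, the best is 5 at B. Subgame-perfect outcome: (B, c3) with payoffs (5, 8).
Now find the simultaneous Nash equilibrium.
Player 1's best replies: c1→E; c2→E; c3→E.
Player 2's best replies: A→c3; B→c3; C→c2; D→c2; E→c2.
The unique mutual best reply is (E, c2), giving (-1, -1).
Player 1's commitment gain: 5 − -1 = 6.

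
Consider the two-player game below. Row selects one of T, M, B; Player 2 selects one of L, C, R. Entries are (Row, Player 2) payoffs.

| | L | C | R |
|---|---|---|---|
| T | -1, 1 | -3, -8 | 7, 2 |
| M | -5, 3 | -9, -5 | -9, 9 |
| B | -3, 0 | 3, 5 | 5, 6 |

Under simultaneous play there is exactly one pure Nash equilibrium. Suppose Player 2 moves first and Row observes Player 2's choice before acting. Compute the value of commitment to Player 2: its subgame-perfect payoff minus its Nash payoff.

3

Row best-responds to each possible Player 2 move:
- L → Row plays T (best of -1, -5, -3); Player 2 gets 1.
- C → Row plays B (best of -3, -9, 3); Player 2 gets 5.
- R → Row plays T (best of 7, -9, 5); Player 2 gets 2.
Player 2's induced payoffs are 1, 5, 2, so Player 2 commits to C. Subgame-perfect outcome: (B, C) with payoffs (3, 5).
Now find the simultaneous Nash equilibrium.
Row's best replies: L→T; C→B; R→T.
Player 2's best replies: T→R; M→R; B→R.
Only (T, R) has each player best-responding; Nash payoffs (7, 2).
Player 2's commitment gain: 5 − 2 = 3.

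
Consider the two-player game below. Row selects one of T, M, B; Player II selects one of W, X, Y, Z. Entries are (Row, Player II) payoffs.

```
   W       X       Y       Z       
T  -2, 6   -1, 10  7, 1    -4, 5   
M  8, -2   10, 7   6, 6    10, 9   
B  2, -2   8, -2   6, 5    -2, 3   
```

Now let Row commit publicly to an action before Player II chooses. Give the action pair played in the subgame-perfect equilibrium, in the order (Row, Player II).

(M, Z)

Solve by backward induction (Row leads).
- T: Player II compares 6, 10, 1, 5 and picks X; Row would get -1.
- M: Player II compares -2, 7, 6, 9 and picks Z; Row would get 10.
- B: Player II compares -2, -2, 5, 3 and picks Y; Row would get 6.
Maximizing over -1, 10, 6, Row chooses M. Subgame-perfect outcome: (M, Z) with payoffs (10, 9).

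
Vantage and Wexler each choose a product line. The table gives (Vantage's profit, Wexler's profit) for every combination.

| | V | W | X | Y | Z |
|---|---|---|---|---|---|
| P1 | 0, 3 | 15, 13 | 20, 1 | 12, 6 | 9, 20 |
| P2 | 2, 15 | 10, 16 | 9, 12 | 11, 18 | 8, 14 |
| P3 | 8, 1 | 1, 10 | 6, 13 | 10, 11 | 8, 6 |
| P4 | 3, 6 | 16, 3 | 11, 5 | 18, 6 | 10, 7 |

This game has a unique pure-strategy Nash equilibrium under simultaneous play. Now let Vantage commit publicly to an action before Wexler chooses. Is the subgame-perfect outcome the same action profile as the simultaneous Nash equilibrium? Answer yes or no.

no

Work backward from Wexler's decision.
- P1: Wexler compares 3, 13, 1, 6, 20 and picks Z; Vantage would get 9.
- P2: Wexler compares 15, 16, 12, 18, 14 and picks Y; Vantage would get 11.
- P3: Wexler compares 1, 10, 13, 11, 6 and picks X; Vantage would get 6.
- P4: Wexler compares 6, 3, 5, 6, 7 and picks Z; Vantage would get 10.
Vantage's induced payoffs are 9, 11, 6, 10, so Vantage commits to P2. Subgame-perfect outcome: (P2, Y) with payoffs (11, 18).
For the simultaneous game, intersect best replies.
Vantage's best replies: V→P3; W→P4; X→P1; Y→P4; Z→P4.
Wexler's best replies: P1→Z; P2→Y; P3→X; P4→Z.
The unique mutual best reply is (P4, Z), giving (10, 7).
Sequential outcome (P2, Y) differs from the Nash profile (P4, Z).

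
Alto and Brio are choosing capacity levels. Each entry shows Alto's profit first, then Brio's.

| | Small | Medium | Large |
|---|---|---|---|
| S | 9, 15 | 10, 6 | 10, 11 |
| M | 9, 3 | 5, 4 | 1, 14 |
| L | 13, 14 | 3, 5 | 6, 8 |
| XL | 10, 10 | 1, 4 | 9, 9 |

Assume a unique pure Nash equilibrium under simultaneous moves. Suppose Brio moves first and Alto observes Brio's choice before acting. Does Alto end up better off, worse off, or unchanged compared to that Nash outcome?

Work backward from Alto's decision.
- Small: Alto compares 9, 9, 13, 10 and picks L; Brio would get 14.
- Medium: Alto compares 10, 5, 3, 1 and picks S; Brio would get 6.
- Large: Alto compares 10, 1, 6, 9 and picks S; Brio would get 11.
Brio's induced payoffs are 14, 6, 11, so Brio commits to Small. Subgame-perfect outcome: (L, Small) with payoffs (13, 14).
Now find the simultaneous Nash equilibrium.
Alto's best replies: Small→L; Medium→S; Large→S.
Brio's best replies: S→Small; M→Large; L→Small; XL→Small.
Only (L, Small) has each player best-responding; Nash payoffs (13, 14).
Alto earns 13 sequentially versus 13 at the Nash outcome: unchanged.

unchanged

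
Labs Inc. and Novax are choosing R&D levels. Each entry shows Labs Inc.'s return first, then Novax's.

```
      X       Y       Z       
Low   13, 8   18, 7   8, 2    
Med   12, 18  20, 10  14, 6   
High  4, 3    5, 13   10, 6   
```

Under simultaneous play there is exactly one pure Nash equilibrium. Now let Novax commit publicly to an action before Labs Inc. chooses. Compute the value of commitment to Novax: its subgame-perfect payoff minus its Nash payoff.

Solve by backward induction (Novax leads).
- X: BR = Low, leader payoff 8.
- Y: BR = Med, leader payoff 10.
- Z: BR = Med, leader payoff 6.
Novax's induced payoffs are 8, 10, 6, so Novax commits to Y. Subgame-perfect outcome: (Med, Y) with payoffs (20, 10).
Under simultaneous play:
Labs Inc.'s best replies: X→Low; Y→Med; Z→Med.
Novax's best replies: Low→X; Med→X; High→Y.
Only (Low, X) has each player best-responding; Nash payoffs (13, 8).
Novax's commitment gain: 10 − 8 = 2.

2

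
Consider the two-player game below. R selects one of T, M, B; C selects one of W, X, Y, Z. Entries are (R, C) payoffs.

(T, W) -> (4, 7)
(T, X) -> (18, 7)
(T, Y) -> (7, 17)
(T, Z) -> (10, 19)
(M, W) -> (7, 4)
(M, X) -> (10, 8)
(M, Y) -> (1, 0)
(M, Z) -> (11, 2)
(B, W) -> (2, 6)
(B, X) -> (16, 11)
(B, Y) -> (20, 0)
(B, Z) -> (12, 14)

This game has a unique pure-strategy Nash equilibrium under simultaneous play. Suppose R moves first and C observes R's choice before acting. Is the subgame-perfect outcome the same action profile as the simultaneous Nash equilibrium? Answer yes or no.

Work backward from C's decision.
- T: C compares 7, 7, 17, 19 and picks Z; R would get 10.
- M: C compares 4, 8, 0, 2 and picks X; R would get 10.
- B: C compares 6, 11, 0, 14 and picks Z; R would get 12.
Maximizing over 10, 10, 12, R chooses B. Subgame-perfect outcome: (B, Z) with payoffs (12, 14).
For the simultaneous game, intersect best replies.
R's best replies: W→M; X→T; Y→B; Z→B.
C's best replies: T→Z; M→X; B→Z.
The unique mutual best reply is (B, Z), giving (12, 14).
Sequential outcome (B, Z) coincides with the Nash profile (B, Z).

yes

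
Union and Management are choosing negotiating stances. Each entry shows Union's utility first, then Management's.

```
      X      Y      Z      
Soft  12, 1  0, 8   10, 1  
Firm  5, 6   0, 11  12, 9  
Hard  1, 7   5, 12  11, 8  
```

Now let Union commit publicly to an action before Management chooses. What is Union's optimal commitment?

Management best-responds to each possible Union move:
- Soft → Management plays Y (best of 1, 8, 1); Union gets 0.
- Firm → Management plays Y (best of 6, 11, 9); Union gets 0.
- Hard → Management plays Y (best of 7, 12, 8); Union gets 5.
Among 0, 0, 5, the best is 5 at Hard. Subgame-perfect outcome: (Hard, Y) with payoffs (5, 12).

Hard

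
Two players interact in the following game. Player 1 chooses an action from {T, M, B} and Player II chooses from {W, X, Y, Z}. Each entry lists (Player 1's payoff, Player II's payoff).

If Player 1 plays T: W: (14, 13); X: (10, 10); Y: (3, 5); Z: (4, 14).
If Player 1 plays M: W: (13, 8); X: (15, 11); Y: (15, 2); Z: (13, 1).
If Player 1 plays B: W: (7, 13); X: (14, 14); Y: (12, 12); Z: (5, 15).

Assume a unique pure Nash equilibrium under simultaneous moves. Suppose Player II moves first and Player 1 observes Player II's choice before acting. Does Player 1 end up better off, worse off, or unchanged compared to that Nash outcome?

worse off

Solve by backward induction (Player II leads).
- W → Player 1 plays T (best of 14, 13, 7); Player II gets 13.
- X → Player 1 plays M (best of 10, 15, 14); Player II gets 11.
- Y → Player 1 plays M (best of 3, 15, 12); Player II gets 2.
- Z → Player 1 plays M (best of 4, 13, 5); Player II gets 1.
Player II's induced payoffs are 13, 11, 2, 1, so Player II commits to W. Subgame-perfect outcome: (T, W) with payoffs (14, 13).
For the simultaneous game, intersect best replies.
Player 1's best replies: W→T; X→M; Y→M; Z→M.
Player II's best replies: T→Z; M→X; B→Z.
Only (M, X) has each player best-responding; Nash payoffs (15, 11).
Player 1 earns 14 sequentially versus 15 at the Nash outcome: worse off.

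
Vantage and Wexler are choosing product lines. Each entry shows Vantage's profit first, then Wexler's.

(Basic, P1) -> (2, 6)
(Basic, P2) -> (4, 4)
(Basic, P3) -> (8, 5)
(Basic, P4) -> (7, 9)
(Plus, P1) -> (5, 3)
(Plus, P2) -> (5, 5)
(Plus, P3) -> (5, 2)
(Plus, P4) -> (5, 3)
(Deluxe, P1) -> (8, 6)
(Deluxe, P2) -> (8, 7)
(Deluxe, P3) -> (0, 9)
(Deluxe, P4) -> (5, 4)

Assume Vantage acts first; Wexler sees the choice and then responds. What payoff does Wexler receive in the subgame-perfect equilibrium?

9

Work backward from Wexler's decision.
- Basic: BR = P4, leader payoff 7.
- Plus: BR = P2, leader payoff 5.
- Deluxe: BR = P3, leader payoff 0.
Among 7, 5, 0, the best is 7 at Basic. Subgame-perfect outcome: (Basic, P4) with payoffs (7, 9).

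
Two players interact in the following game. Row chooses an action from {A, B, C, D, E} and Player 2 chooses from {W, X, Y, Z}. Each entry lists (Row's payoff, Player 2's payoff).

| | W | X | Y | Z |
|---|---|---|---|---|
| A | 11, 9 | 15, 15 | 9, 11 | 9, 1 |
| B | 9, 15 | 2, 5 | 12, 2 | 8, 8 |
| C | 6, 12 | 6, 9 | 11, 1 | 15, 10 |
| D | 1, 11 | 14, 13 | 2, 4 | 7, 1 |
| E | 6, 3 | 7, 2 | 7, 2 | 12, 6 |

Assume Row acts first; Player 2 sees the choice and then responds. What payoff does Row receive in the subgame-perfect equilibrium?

15

Work backward from Player 2's decision.
- A: Player 2 compares 9, 15, 11, 1 and picks X; Row would get 15.
- B: Player 2 compares 15, 5, 2, 8 and picks W; Row would get 9.
- C: Player 2 compares 12, 9, 1, 10 and picks W; Row would get 6.
- D: Player 2 compares 11, 13, 4, 1 and picks X; Row would get 14.
- E: Player 2 compares 3, 2, 2, 6 and picks Z; Row would get 12.
Among 15, 9, 6, 14, 12, the best is 15 at A. Subgame-perfect outcome: (A, X) with payoffs (15, 15).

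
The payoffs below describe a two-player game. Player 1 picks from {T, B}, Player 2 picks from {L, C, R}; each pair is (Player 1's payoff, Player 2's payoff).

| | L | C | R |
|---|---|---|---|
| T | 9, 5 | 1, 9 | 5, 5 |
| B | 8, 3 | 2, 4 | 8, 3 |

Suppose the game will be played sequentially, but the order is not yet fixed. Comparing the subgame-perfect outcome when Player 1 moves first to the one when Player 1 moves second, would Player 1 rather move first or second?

If Player 1 leads: Player 2's best replies are T→C, B→C; Player 1's induced payoffs 1, 2; outcome (B, C), payoffs (2, 4).
If Player 2 leads: Player 1's best replies are L→T, C→B, R→B; Player 2's induced payoffs 5, 4, 3; outcome (T, L), payoffs (9, 5).
Player 1 gets 2 moving first and 9 moving second, so Player 1 prefers to move second.

second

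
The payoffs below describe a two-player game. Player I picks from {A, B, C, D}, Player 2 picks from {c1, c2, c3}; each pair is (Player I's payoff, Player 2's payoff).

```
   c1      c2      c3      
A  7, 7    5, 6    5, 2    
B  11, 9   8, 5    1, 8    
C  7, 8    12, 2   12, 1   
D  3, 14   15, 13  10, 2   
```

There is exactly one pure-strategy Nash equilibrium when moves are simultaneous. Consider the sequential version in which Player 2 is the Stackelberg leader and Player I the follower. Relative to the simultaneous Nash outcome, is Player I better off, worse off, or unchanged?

better off

Work backward from Player I's decision.
- c1: Player I compares 7, 11, 7, 3 and picks B; Player 2 would get 9.
- c2: Player I compares 5, 8, 12, 15 and picks D; Player 2 would get 13.
- c3: Player I compares 5, 1, 12, 10 and picks C; Player 2 would get 1.
Among 9, 13, 1, the best is 13 at c2. Subgame-perfect outcome: (D, c2) with payoffs (15, 13).
Under simultaneous play:
Player I's best replies: c1→B; c2→D; c3→C.
Player 2's best replies: A→c1; B→c1; C→c1; D→c1.
The unique mutual best reply is (B, c1), giving (11, 9).
Player I earns 15 sequentially versus 11 at the Nash outcome: better off.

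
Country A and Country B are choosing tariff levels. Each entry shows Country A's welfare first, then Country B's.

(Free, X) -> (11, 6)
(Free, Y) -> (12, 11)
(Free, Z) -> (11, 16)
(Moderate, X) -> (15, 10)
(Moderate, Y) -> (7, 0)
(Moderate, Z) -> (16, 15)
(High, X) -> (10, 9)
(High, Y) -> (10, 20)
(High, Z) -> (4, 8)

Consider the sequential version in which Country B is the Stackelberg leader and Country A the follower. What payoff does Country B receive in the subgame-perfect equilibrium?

15

Work backward from Country A's decision.
- X: Country A compares 11, 15, 10 and picks Moderate; Country B would get 10.
- Y: Country A compares 12, 7, 10 and picks Free; Country B would get 11.
- Z: Country A compares 11, 16, 4 and picks Moderate; Country B would get 15.
Among 10, 11, 15, the best is 15 at Z. Subgame-perfect outcome: (Moderate, Z) with payoffs (16, 15).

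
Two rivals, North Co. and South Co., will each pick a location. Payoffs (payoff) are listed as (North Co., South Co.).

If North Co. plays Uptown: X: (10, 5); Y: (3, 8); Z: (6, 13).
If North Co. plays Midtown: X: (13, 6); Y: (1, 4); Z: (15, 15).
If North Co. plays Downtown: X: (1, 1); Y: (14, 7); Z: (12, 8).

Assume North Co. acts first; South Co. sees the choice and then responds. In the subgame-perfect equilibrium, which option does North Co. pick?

Midtown

Backward induction with North Co. moving first.
- Uptown: South Co. compares 5, 8, 13 and picks Z; North Co. would get 6.
- Midtown: South Co. compares 6, 4, 15 and picks Z; North Co. would get 15.
- Downtown: South Co. compares 1, 7, 8 and picks Z; North Co. would get 12.
Maximizing over 6, 15, 12, North Co. chooses Midtown. Subgame-perfect outcome: (Midtown, Z) with payoffs (15, 15).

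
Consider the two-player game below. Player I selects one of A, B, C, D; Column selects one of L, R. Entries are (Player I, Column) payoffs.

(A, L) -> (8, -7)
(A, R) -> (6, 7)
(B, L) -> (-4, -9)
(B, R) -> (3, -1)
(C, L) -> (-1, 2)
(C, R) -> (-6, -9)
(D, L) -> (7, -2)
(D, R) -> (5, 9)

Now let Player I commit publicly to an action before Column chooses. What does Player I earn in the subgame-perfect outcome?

6

Column best-responds to each possible Player I move:
- A: Column compares -7, 7 and picks R; Player I would get 6.
- B: Column compares -9, -1 and picks R; Player I would get 3.
- C: Column compares 2, -9 and picks L; Player I would get -1.
- D: Column compares -2, 9 and picks R; Player I would get 5.
Player I's induced payoffs are 6, 3, -1, 5, so Player I commits to A. Subgame-perfect outcome: (A, R) with payoffs (6, 7).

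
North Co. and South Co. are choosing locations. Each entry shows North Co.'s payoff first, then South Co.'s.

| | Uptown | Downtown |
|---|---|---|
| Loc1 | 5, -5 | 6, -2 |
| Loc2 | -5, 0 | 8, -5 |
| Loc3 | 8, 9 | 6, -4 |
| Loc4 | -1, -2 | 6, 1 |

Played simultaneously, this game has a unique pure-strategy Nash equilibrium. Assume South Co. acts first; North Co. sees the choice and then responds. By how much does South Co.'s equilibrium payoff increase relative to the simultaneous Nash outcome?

Backward induction with South Co. moving first.
- Uptown: North Co. compares 5, -5, 8, -1 and picks Loc3; South Co. would get 9.
- Downtown: North Co. compares 6, 8, 6, 6 and picks Loc2; South Co. would get -5.
South Co.'s induced payoffs are 9, -5, so South Co. commits to Uptown. Subgame-perfect outcome: (Loc3, Uptown) with payoffs (8, 9).
For the simultaneous game, intersect best replies.
North Co.'s best replies: Uptown→Loc3; Downtown→Loc2.
South Co.'s best replies: Loc1→Downtown; Loc2→Uptown; Loc3→Uptown; Loc4→Downtown.
Only (Loc3, Uptown) has each player best-responding; Nash payoffs (8, 9).
South Co.'s commitment gain: 9 − 9 = 0.

0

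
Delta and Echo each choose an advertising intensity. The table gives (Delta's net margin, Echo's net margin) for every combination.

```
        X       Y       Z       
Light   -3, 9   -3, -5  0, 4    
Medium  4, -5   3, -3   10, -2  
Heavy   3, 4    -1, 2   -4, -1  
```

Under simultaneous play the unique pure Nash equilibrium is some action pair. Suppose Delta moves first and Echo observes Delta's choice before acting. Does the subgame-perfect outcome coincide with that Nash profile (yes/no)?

Solve by backward induction (Delta leads).
- Light: Echo compares 9, -5, 4 and picks X; Delta would get -3.
- Medium: Echo compares -5, -3, -2 and picks Z; Delta would get 10.
- Heavy: Echo compares 4, 2, -1 and picks X; Delta would get 3.
Maximizing over -3, 10, 3, Delta chooses Medium. Subgame-perfect outcome: (Medium, Z) with payoffs (10, -2).
For the simultaneous game, intersect best replies.
Delta's best replies: X→Medium; Y→Medium; Z→Medium.
Echo's best replies: Light→X; Medium→Z; Heavy→X.
The unique mutual best reply is (Medium, Z), giving (10, -2).
Sequential outcome (Medium, Z) coincides with the Nash profile (Medium, Z).

yes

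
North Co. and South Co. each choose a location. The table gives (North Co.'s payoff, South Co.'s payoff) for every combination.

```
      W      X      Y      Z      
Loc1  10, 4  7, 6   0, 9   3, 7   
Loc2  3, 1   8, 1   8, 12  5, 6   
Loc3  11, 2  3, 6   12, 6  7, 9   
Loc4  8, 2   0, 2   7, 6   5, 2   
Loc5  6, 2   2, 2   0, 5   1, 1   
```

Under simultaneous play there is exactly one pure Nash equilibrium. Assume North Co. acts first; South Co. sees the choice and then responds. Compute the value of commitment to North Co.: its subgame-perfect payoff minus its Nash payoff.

1

Solve by backward induction (North Co. leads).
- Loc1: BR = Y, leader payoff 0.
- Loc2: BR = Y, leader payoff 8.
- Loc3: BR = Z, leader payoff 7.
- Loc4: BR = Y, leader payoff 7.
- Loc5: BR = Y, leader payoff 0.
Maximizing over 0, 8, 7, 7, 0, North Co. chooses Loc2. Subgame-perfect outcome: (Loc2, Y) with payoffs (8, 12).
Now find the simultaneous Nash equilibrium.
North Co.'s best replies: W→Loc3; X→Loc2; Y→Loc3; Z→Loc3.
South Co.'s best replies: Loc1→Y; Loc2→Y; Loc3→Z; Loc4→Y; Loc5→Y.
Only (Loc3, Z) has each player best-responding; Nash payoffs (7, 9).
North Co.'s commitment gain: 8 − 7 = 1.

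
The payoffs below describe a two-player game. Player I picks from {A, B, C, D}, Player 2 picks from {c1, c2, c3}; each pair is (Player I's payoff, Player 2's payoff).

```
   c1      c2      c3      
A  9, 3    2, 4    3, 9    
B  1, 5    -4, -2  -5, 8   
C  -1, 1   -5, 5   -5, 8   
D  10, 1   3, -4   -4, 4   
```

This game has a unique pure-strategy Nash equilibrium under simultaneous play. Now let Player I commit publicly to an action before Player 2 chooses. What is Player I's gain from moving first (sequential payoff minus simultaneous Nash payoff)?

0

Player 2 best-responds to each possible Player I move:
- A: BR = c3, leader payoff 3.
- B: BR = c3, leader payoff -5.
- C: BR = c3, leader payoff -5.
- D: BR = c3, leader payoff -4.
Among 3, -5, -5, -4, the best is 3 at A. Subgame-perfect outcome: (A, c3) with payoffs (3, 9).
For the simultaneous game, intersect best replies.
Player I's best replies: c1→D; c2→D; c3→A.
Player 2's best replies: A→c3; B→c3; C→c3; D→c3.
The unique mutual best reply is (A, c3), giving (3, 9).
Player I's commitment gain: 3 − 3 = 0.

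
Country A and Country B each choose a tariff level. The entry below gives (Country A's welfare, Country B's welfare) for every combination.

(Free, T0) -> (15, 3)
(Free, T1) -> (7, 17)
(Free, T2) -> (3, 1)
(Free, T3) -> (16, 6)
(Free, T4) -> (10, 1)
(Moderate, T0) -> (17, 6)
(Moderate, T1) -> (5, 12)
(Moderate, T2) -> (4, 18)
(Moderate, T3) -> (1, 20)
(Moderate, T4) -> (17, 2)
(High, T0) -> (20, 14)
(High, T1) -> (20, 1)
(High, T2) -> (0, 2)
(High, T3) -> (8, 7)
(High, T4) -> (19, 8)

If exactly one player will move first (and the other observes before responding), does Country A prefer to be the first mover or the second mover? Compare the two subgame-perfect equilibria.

If Country A leads: Country B's best replies are Free→T1, Moderate→T3, High→T0; Country A's induced payoffs 7, 1, 20; outcome (High, T0), payoffs (20, 14).
If Country B leads: Country A's best replies are T0→High, T1→High, T2→Moderate, T3→Free, T4→High; Country B's induced payoffs 14, 1, 18, 6, 8; outcome (Moderate, T2), payoffs (4, 18).
Country A gets 20 moving first and 4 moving second, so Country A prefers to move first.

first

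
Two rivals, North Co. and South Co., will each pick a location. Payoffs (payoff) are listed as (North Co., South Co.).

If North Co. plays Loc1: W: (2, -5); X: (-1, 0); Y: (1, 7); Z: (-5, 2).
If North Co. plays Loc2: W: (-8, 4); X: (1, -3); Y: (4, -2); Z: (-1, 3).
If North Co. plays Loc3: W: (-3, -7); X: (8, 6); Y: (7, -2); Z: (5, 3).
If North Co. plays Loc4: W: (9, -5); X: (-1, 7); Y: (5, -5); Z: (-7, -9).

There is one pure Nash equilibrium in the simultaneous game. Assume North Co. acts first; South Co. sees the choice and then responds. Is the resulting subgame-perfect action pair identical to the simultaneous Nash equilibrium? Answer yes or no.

yes

South Co. best-responds to each possible North Co. move:
- Loc1: BR = Y, leader payoff 1.
- Loc2: BR = W, leader payoff -8.
- Loc3: BR = X, leader payoff 8.
- Loc4: BR = X, leader payoff -1.
Among 1, -8, 8, -1, the best is 8 at Loc3. Subgame-perfect outcome: (Loc3, X) with payoffs (8, 6).
For the simultaneous game, intersect best replies.
North Co.'s best replies: W→Loc4; X→Loc3; Y→Loc3; Z→Loc3.
South Co.'s best replies: Loc1→Y; Loc2→W; Loc3→X; Loc4→X.
Only (Loc3, X) has each player best-responding; Nash payoffs (8, 6).
Sequential outcome (Loc3, X) coincides with the Nash profile (Loc3, X).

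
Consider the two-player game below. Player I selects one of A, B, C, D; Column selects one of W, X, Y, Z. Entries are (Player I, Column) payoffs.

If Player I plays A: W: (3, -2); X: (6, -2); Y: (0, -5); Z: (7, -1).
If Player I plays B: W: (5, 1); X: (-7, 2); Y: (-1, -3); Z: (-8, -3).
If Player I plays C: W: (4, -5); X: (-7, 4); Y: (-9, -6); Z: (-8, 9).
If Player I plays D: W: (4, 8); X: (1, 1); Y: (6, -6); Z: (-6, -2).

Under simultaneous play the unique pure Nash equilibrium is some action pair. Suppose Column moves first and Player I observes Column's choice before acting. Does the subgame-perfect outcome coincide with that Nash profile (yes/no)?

Solve by backward induction (Column leads).
- W: Player I compares 3, 5, 4, 4 and picks B; Column would get 1.
- X: Player I compares 6, -7, -7, 1 and picks A; Column would get -2.
- Y: Player I compares 0, -1, -9, 6 and picks D; Column would get -6.
- Z: Player I compares 7, -8, -8, -6 and picks A; Column would get -1.
Among 1, -2, -6, -1, the best is 1 at W. Subgame-perfect outcome: (B, W) with payoffs (5, 1).
Under simultaneous play:
Player I's best replies: W→B; X→A; Y→D; Z→A.
Column's best replies: A→Z; B→X; C→Z; D→W.
Only (A, Z) has each player best-responding; Nash payoffs (7, -1).
Sequential outcome (B, W) differs from the Nash profile (A, Z).

no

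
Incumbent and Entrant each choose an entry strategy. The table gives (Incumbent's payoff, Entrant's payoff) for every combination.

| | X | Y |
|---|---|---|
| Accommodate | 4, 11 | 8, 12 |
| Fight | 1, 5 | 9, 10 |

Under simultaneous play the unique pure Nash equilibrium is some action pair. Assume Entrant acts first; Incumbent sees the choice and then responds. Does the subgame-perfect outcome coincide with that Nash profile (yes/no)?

Work backward from Incumbent's decision.
- X: Incumbent compares 4, 1 and picks Accommodate; Entrant would get 11.
- Y: Incumbent compares 8, 9 and picks Fight; Entrant would get 10.
Entrant's induced payoffs are 11, 10, so Entrant commits to X. Subgame-perfect outcome: (Accommodate, X) with payoffs (4, 11).
For the simultaneous game, intersect best replies.
Incumbent's best replies: X→Accommodate; Y→Fight.
Entrant's best replies: Accommodate→Y; Fight→Y.
Only (Fight, Y) has each player best-responding; Nash payoffs (9, 10).
Sequential outcome (Accommodate, X) differs from the Nash profile (Fight, Y).

no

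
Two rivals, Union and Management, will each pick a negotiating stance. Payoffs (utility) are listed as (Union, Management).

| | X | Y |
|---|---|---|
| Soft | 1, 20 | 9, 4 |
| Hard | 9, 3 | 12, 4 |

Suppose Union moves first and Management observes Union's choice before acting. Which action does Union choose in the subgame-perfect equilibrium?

Hard

Management best-responds to each possible Union move:
- Soft: Management compares 20, 4 and picks X; Union would get 1.
- Hard: Management compares 3, 4 and picks Y; Union would get 12.
Maximizing over 1, 12, Union chooses Hard. Subgame-perfect outcome: (Hard, Y) with payoffs (12, 4).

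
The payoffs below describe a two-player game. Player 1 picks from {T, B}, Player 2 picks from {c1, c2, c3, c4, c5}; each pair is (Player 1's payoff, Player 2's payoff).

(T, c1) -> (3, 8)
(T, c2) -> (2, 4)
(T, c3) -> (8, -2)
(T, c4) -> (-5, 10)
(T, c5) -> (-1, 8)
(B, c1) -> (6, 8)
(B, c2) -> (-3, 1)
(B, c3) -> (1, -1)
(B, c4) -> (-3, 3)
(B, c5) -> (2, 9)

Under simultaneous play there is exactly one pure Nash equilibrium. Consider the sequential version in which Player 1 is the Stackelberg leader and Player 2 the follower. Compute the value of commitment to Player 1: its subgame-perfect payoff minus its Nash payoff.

0

Solve by backward induction (Player 1 leads).
- T: Player 2 compares 8, 4, -2, 10, 8 and picks c4; Player 1 would get -5.
- B: Player 2 compares 8, 1, -1, 3, 9 and picks c5; Player 1 would get 2.
Player 1's induced payoffs are -5, 2, so Player 1 commits to B. Subgame-perfect outcome: (B, c5) with payoffs (2, 9).
Now find the simultaneous Nash equilibrium.
Player 1's best replies: c1→B; c2→T; c3→T; c4→B; c5→B.
Player 2's best replies: T→c4; B→c5.
The unique mutual best reply is (B, c5), giving (2, 9).
Player 1's commitment gain: 2 − 2 = 0.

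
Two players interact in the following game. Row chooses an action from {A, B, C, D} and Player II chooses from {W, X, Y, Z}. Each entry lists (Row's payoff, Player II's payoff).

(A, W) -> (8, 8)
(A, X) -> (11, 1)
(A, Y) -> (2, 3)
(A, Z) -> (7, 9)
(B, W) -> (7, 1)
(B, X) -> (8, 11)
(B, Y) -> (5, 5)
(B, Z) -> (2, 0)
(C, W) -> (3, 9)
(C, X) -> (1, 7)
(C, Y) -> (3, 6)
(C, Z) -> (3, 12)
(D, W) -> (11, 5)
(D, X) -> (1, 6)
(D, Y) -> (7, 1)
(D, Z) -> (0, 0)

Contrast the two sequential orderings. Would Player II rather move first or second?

If Row leads: Player II's best replies are A→Z, B→X, C→Z, D→X; Row's induced payoffs 7, 8, 3, 1; outcome (B, X), payoffs (8, 11).
If Player II leads: Row's best replies are W→D, X→A, Y→D, Z→A; Player II's induced payoffs 5, 1, 1, 9; outcome (A, Z), payoffs (7, 9).
Player II gets 9 moving first and 11 moving second, so Player II prefers to move second.

second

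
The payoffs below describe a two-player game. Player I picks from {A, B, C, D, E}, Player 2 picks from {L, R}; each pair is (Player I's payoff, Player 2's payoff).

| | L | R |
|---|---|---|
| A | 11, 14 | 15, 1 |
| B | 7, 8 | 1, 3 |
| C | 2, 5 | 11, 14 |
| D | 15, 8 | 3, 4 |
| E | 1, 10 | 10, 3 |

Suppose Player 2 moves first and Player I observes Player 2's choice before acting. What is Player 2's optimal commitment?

L

Player I best-responds to each possible Player 2 move:
- L: Player I compares 11, 7, 2, 15, 1 and picks D; Player 2 would get 8.
- R: Player I compares 15, 1, 11, 3, 10 and picks A; Player 2 would get 1.
Maximizing over 8, 1, Player 2 chooses L. Subgame-perfect outcome: (D, L) with payoffs (15, 8).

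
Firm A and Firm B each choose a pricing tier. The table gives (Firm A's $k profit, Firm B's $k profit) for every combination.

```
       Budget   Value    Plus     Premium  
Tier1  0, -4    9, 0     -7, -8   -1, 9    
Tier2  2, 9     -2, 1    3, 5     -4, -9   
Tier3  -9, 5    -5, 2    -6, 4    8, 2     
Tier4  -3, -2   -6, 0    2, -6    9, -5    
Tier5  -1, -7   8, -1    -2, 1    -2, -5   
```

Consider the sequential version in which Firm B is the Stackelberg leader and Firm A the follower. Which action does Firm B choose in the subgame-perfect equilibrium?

Firm A best-responds to each possible Firm B move:
- Budget → Firm A plays Tier2 (best of 0, 2, -9, -3, -1); Firm B gets 9.
- Value → Firm A plays Tier1 (best of 9, -2, -5, -6, 8); Firm B gets 0.
- Plus → Firm A plays Tier2 (best of -7, 3, -6, 2, -2); Firm B gets 5.
- Premium → Firm A plays Tier4 (best of -1, -4, 8, 9, -2); Firm B gets -5.
Firm B's induced payoffs are 9, 0, 5, -5, so Firm B commits to Budget. Subgame-perfect outcome: (Tier2, Budget) with payoffs (2, 9).

Budget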